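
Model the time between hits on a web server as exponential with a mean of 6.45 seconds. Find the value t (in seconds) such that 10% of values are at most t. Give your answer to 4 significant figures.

The rate is λ = 1/6.45 = 0.155039 per second.
Set 1 − e^(−λt) = 0.1, so t = −ln(0.9)/λ = 0.10536/0.155039 ≈ 0.679575 seconds.

0.6796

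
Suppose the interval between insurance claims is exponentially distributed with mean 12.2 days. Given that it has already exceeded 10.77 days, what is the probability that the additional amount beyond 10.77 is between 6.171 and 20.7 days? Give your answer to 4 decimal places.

0.4197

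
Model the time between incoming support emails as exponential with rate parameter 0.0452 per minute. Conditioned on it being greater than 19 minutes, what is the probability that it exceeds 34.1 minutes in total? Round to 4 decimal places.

0.5053

By the memoryless property, P(X > 19+15.1 | X > 19) = P(X > 15.1).
P(X > 15.1) = e^(−0.68252) ≈ 0.5053.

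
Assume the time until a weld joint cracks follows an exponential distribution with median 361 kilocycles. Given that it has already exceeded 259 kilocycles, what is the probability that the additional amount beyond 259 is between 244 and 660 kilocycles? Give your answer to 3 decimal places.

0.344

For an exponential, median = ln(2)/λ, so λ = ln 2 / 361 = 0.00192008 per kilocycle.
Memoryless: the residual past 259 is again Exp(λ).
P(244 < residual < 660) = e^(−λ·244) − e^(−λ·660) = 0.62594 − 0.28161 ≈ 0.344.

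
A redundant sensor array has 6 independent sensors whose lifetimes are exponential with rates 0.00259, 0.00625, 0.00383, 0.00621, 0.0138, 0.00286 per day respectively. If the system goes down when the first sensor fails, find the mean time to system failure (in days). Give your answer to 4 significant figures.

28.14

The time to first failure is exponential with rate Σλ = 0.00259 + 0.00625 + 0.00383 + 0.00621 + 0.0138 + 0.00286 = 0.03554.
E[min] = 1/Σλ = 1/0.03554 = 28.1373 days.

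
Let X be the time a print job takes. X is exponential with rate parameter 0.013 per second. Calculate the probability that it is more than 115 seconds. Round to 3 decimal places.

P(X > 115) = e^(−λ·115) = e^(−1.495) ≈ 0.224.

0.224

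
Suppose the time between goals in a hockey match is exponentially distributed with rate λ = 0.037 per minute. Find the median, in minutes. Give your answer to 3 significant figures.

18.7

Set 1 − e^(−λt) = 0.5, so t = −ln(0.5)/λ = 0.69315/0.037 ≈ 18.7337 minutes.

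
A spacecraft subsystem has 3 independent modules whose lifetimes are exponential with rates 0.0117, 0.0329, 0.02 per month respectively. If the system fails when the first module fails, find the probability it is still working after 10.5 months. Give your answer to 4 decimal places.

The time to first failure is exponential with rate Σλ = 0.0117 + 0.0329 + 0.02 = 0.0646.
P(min > 10.5) = e^(−0.0646·10.5) = e^(−0.6783) ≈ 0.5075.

0.5075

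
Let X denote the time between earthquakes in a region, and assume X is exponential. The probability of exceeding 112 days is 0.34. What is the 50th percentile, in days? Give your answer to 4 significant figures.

e^(−λ·112) = 0.34 ⇒ λ = −ln(0.34)/112 = 0.00963223.
50th percentile: 1 − e^(−λt) = 0.5, t = −ln(0.5)/λ = 71.9612 days.

71.96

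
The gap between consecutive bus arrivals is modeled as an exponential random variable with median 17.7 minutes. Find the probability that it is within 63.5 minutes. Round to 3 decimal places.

0.917

For an exponential, median = ln(2)/λ, so λ = ln 2 / 17.7 = 0.0391609 per minute.
P(X ≤ 63.5) = 1 − e^(−λ·63.5) = 1 − e^(−2.4867) ≈ 0.917.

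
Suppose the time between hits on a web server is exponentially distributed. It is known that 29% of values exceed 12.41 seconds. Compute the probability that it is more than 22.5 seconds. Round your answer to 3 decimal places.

e^(−λ·12.41) = 0.29 ⇒ λ = −ln(0.29)/12.41 = 0.0997481.
P(X > 22.5) = e^(−0.0997481·22.5) = e^(−2.2443) ≈ 0.106.

0.106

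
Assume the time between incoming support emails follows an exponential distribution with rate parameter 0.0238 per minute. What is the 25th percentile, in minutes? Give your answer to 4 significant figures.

12.09

Set 1 − e^(−λt) = 0.25, so t = −ln(0.75)/λ = 0.28768/0.0238 ≈ 12.0875 minutes.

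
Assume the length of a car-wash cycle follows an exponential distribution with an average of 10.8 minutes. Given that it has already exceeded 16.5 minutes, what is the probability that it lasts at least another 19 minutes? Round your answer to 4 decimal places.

The rate is λ = 1/10.8 = 0.0925926 per minute.
By the memoryless property, P(X > 16.5+19 | X > 16.5) = P(X > 19).
P(X > 19) = e^(−1.7593) ≈ 0.1722.

0.1722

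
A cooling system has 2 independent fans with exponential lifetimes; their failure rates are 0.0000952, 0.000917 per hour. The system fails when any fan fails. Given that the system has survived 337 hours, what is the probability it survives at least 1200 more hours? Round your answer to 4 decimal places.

Time to first failure ~ Exp(Σλ) with Σλ = 0.0010122.
By memorylessness, P(T > 337+1200 | T > 337) = P(T > 1200) = e^(−0.0010122·1200) ≈ 0.2968.

0.2968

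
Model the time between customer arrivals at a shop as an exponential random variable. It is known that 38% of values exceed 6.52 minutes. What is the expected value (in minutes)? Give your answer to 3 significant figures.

6.74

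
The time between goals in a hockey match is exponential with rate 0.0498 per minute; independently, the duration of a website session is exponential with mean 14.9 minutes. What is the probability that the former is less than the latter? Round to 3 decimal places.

0.426

λ_1 = 0.0498, λ_2 = 1/14.9 = 0.0671141.
For independent exponentials, P(the former < the latter) = λ_1/(λ_1+λ_2) = 0.0498/0.116914 ≈ 0.426.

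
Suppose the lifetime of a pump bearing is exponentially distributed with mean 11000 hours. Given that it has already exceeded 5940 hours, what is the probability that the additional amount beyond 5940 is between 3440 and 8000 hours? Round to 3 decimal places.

The rate is λ = 1/11000 = 0.0000909091 per hour.
Memoryless: the residual past 5940 is again Exp(λ).
P(3440 < residual < 8000) = e^(−λ·3440) − e^(−λ·8000) = 0.73145 − 0.48323 ≈ 0.248.

0.248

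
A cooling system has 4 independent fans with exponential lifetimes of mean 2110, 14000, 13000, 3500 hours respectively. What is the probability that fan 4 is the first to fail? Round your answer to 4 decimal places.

Rates: λ_i = 1/mean_i → 0.000473934, 0.0000714286, 0.0000769231, 0.000285714; Σλ = 0.000908.
P(fan 4 first) = λ_4/Σλ = 0.000285714/0.000908 ≈ 0.3147.

0.3147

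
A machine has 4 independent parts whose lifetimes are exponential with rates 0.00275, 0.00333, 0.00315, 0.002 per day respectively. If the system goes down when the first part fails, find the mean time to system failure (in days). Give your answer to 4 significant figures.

89.05

The time to first failure is exponential with rate Σλ = 0.00275 + 0.00333 + 0.00315 + 0.002 = 0.01123.
E[min] = 1/Σλ = 1/0.01123 = 89.0472 days.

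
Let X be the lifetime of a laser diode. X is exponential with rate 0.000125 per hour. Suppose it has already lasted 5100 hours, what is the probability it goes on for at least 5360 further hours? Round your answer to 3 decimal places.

P(X > s+t | X > s) = e^(−λ(s+t))/e^(−λs) = e^(−λt), independent of s = 5100.
P(X > 5360) = e^(−0.67) ≈ 0.512.

0.512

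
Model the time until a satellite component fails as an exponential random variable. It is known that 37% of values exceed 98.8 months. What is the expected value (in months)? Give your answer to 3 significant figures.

e^(−λ·98.8) = 0.37 ⇒ λ = −ln(0.37)/98.8 = 0.0100633.
Mean = 1/λ = 99.3712 months.

99.4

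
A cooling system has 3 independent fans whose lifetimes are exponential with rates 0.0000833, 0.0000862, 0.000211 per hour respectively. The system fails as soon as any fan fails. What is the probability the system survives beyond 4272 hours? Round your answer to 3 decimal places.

The time to first failure is exponential with rate Σλ = 0.0000833 + 0.0000862 + 0.000211 = 0.0003805.
P(min > 4272) = e^(−0.0003805·4272) = e^(−1.6255) ≈ 0.197.

0.197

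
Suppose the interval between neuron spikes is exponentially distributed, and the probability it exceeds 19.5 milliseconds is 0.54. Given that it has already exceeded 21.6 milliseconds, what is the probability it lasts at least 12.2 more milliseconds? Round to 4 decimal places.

From e^(−λ·19.5) = 0.54, λ = −ln(0.54)/19.5 = 0.0315993.
Memoryless: P(X > 21.6+12.2 | X > 21.6) = P(X > 12.2) = e^(−0.0315993·12.2) ≈ 0.6801.

0.6801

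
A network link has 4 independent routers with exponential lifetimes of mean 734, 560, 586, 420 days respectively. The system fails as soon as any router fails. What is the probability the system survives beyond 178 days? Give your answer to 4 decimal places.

0.2758

The first failure time is exponential with rate Σλ_i = 1/734 + 1/560 + 1/586 + 1/420 = 0.00723555 per day.
P(min > 178) = e^(−0.00723555·178) = e^(−1.2879) ≈ 0.2758.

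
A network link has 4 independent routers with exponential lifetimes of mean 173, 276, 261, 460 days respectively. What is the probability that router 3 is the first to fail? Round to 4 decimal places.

0.2487

Rates: λ_i = 1/mean_i → 0.00578035, 0.00362319, 0.00383142, 0.00217391; Σλ = 0.0154089.
P(router 3 first) = λ_3/Σλ = 0.00383142/0.0154089 ≈ 0.2487.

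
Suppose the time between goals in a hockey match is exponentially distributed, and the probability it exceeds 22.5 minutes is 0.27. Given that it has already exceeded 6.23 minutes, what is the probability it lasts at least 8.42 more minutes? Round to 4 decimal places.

From e^(−λ·22.5) = 0.27, λ = −ln(0.27)/22.5 = 0.0581926.
Memoryless: P(X > 6.23+8.42 | X > 6.23) = P(X > 8.42) = e^(−0.0581926·8.42) ≈ 0.6126.

0.6126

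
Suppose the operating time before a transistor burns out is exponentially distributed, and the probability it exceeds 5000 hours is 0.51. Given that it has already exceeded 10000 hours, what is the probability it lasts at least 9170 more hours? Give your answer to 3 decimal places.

0.291

From e^(−λ·5000) = 0.51, λ = −ln(0.51)/5000 = 0.000134669.
Memoryless: P(X > 10000+9170 | X > 10000) = P(X > 9170) = e^(−0.000134669·9170) ≈ 0.291.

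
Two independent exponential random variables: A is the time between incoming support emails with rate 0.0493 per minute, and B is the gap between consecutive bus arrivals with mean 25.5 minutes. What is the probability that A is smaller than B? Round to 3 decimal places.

λ_1 = 0.0493, λ_2 = 1/25.5 = 0.0392157.
For independent exponentials, P(A < B) = λ_1/(λ_1+λ_2) = 0.0493/0.0885157 ≈ 0.557.

0.557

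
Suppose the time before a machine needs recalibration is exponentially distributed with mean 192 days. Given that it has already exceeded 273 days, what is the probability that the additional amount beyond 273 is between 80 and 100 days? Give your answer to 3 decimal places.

0.065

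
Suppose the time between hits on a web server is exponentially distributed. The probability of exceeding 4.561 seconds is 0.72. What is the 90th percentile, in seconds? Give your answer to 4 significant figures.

e^(−λ·4.561) = 0.72 ⇒ λ = −ln(0.72)/4.561 = 0.0720246.
90th percentile: 1 − e^(−λt) = 0.9, t = −ln(0.1)/λ = 31.9694 seconds.

31.97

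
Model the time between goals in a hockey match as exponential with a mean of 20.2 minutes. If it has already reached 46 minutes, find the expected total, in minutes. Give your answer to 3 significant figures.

The rate is λ = 1/20.2 = 0.049505 per minute.
By memorylessness, E[X | X > 46] = 46 + 1/λ = 46 + 20.2 = 66.2 minutes.

66.2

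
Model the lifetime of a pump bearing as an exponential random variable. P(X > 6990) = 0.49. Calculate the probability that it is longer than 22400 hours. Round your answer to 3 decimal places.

0.102

e^(−λ·6990) = 0.49 ⇒ λ = −ln(0.49)/6990 = 0.000102053.
P(X > 22400) = e^(−0.000102053·22400) = e^(−2.286) ≈ 0.102.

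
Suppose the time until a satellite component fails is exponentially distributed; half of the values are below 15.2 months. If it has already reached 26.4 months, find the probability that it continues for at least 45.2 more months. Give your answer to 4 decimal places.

0.1273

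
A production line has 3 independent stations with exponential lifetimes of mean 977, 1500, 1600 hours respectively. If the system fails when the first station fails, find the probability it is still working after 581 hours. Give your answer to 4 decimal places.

The first failure time is exponential with rate Σλ_i = 1/977 + 1/1500 + 1/1600 = 0.00231521 per hour.
P(min > 581) = e^(−0.00231521·581) = e^(−1.3451) ≈ 0.2605.

0.2605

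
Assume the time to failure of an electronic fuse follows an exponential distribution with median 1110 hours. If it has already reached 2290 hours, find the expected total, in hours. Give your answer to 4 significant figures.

For an exponential, median = ln(2)/λ, so λ = ln 2 / 1110 = 0.000624457 per hour.
By memorylessness, E[X | X > 2290] = 2290 + 1/λ = 2290 + 1601.39 = 3891.39 hours.

3891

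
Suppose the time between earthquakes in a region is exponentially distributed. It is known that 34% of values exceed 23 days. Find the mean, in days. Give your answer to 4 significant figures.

e^(−λ·23) = 0.34 ⇒ λ = −ln(0.34)/23 = 0.0469048.
Mean = 1/λ = 21.3198 days.

21.32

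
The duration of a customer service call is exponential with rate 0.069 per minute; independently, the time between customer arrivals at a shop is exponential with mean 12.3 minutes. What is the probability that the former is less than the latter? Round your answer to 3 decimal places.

λ_1 = 0.069, λ_2 = 1/12.3 = 0.0813008.
For independent exponentials, P(the former < the latter) = λ_1/(λ_1+λ_2) = 0.069/0.150301 ≈ 0.459.

0.459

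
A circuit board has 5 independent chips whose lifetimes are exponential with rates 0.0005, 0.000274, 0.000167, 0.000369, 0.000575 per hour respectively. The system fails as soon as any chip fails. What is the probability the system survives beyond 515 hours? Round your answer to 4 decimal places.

The time to first failure is exponential with rate Σλ = 0.0005 + 0.000274 + 0.000167 + 0.000369 + 0.000575 = 0.001885.
P(min > 515) = e^(−0.001885·515) = e^(−0.97077) ≈ 0.3788.

0.3788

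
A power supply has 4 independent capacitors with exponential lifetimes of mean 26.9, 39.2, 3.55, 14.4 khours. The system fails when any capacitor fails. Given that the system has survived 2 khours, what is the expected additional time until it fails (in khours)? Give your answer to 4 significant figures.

First-failure rate Σλ = 1/26.9 + 1/39.2 + 1/3.55 + 1/14.4 = 0.41382.
By memorylessness the expected residual is 1/Σλ = 2.41651 khours, regardless of the 2 already elapsed.

2.417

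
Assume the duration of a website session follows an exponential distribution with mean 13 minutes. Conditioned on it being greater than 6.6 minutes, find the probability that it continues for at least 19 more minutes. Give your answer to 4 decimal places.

The rate is λ = 1/13 = 0.0769231 per minute.
The exponential is memoryless, so the remaining time is again Exp(λ): the condition X > 6.6 is irrelevant.
P(X > 19) = e^(−1.4615) ≈ 0.2319.

0.2319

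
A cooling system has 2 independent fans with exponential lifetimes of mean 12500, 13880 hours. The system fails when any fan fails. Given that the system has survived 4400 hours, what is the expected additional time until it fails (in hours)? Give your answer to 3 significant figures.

6580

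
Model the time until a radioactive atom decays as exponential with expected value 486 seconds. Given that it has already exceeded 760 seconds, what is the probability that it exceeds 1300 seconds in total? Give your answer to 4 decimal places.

The rate is λ = 1/486 = 0.00205761 per second.
By the memoryless property, P(X > 760+540 | X > 760) = P(X > 540).
P(X > 540) = e^(−1.1111) ≈ 0.3292.

0.3292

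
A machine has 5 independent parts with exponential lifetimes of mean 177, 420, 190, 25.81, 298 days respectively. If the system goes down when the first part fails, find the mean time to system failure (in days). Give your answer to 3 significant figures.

The first failure time is exponential with rate Σλ_i = 1/177 + 1/420 + 1/190 + 1/25.81 + 1/298 = 0.0553942 per day.
E[min] = 1/Σλ = 1/0.0553942 = 18.0524 days.

18.1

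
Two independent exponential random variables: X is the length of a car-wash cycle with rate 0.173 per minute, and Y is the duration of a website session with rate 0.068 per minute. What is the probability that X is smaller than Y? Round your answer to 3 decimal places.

0.718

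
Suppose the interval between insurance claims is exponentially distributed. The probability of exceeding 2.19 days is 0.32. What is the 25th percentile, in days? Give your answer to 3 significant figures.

e^(−λ·2.19) = 0.32 ⇒ λ = −ln(0.32)/2.19 = 0.52029.
25th percentile: 1 − e^(−λt) = 0.25, t = −ln(0.75)/λ = 0.552927 days.

0.553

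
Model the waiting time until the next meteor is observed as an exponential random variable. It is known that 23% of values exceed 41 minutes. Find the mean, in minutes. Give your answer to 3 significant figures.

27.9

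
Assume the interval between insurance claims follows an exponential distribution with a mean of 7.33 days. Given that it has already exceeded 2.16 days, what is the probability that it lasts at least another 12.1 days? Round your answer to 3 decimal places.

The rate is λ = 1/7.33 = 0.136426 per day.
The exponential is memoryless, so the remaining time is again Exp(λ): the condition X > 2.16 is irrelevant.
P(X > 12.1) = e^(−1.6508) ≈ 0.192.

0.192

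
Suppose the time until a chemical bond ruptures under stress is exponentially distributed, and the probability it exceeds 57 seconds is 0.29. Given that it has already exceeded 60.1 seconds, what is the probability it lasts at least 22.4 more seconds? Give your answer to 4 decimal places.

From e^(−λ·57) = 0.29, λ = −ln(0.29)/57 = 0.0217171.
Memoryless: P(X > 60.1+22.4 | X > 60.1) = P(X > 22.4) = e^(−0.0217171·22.4) ≈ 0.6148.

0.6148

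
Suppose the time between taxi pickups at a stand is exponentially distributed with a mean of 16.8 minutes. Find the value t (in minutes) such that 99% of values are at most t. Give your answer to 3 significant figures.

77.4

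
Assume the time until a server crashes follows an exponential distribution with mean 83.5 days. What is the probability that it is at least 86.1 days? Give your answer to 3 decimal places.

The rate is λ = 1/83.5 = 0.011976 per day.
P(X > 86.1) = e^(−λ·86.1) = e^(−1.0311) ≈ 0.357.

0.357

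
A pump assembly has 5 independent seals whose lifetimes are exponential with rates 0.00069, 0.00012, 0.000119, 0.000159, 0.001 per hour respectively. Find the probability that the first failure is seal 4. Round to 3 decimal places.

0.076

The time to first failure is exponential with rate Σλ = 0.00069 + 0.00012 + 0.000119 + 0.000159 + 0.001 = 0.002088.
P(seal 4 first) = λ_4/Σλ = 0.000159/0.002088 ≈ 0.076.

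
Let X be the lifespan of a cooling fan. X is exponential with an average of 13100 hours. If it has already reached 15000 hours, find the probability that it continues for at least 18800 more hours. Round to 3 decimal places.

The rate is λ = 1/13100 = 0.0000763359 per hour.
The exponential is memoryless, so the remaining time is again Exp(λ): the condition X > 15000 is irrelevant.
P(X > 18800) = e^(−1.4351) ≈ 0.238.

0.238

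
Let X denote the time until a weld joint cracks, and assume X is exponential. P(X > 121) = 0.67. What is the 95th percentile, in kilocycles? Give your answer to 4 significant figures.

e^(−λ·121) = 0.67 ⇒ λ = −ln(0.67)/121 = 0.00330973.
95th percentile: 1 − e^(−λt) = 0.95, t = −ln(0.05)/λ = 905.128 kilocycles.

905.1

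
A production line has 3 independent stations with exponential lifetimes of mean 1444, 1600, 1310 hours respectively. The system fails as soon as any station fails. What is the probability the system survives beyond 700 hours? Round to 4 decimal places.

The first failure time is exponential with rate Σλ_i = 1/1444 + 1/1600 + 1/1310 = 0.00208088 per hour.
P(min > 700) = e^(−0.00208088·700) = e^(−1.4566) ≈ 0.2330.

0.2330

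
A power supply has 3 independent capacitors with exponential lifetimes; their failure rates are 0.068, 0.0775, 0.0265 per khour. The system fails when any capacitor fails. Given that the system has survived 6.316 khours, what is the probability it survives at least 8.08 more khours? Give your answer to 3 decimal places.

0.249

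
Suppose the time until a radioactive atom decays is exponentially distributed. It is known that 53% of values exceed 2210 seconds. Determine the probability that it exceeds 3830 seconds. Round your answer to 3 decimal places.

e^(−λ·2210) = 0.53 ⇒ λ = −ln(0.53)/2210 = 0.000287275.
P(X > 3830) = e^(−0.000287275·3830) = e^(−1.1003) ≈ 0.333.

0.333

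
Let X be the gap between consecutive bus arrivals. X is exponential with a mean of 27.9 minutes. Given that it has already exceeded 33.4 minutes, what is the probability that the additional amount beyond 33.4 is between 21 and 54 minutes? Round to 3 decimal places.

0.327

The rate is λ = 1/27.9 = 0.0358423 per minute.
Memoryless: the residual past 33.4 is again Exp(λ).
P(21 < residual < 54) = e^(−λ·21) − e^(−λ·54) = 0.47110 − 0.14435 ≈ 0.327.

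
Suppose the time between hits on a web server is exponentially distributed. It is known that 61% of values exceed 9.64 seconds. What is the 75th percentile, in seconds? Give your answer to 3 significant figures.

27.0

e^(−λ·9.64) = 0.61 ⇒ λ = −ln(0.61)/9.64 = 0.0512756.
75th percentile: 1 − e^(−λt) = 0.75, t = −ln(0.25)/λ = 27.0362 seconds.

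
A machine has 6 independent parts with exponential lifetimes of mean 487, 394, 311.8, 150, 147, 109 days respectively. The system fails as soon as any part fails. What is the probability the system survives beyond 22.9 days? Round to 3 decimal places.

0.498

The first failure time is exponential with rate Σλ_i = 1/487 + 1/394 + 1/311.8 + 1/150 + 1/147 + 1/109 = 0.0304423 per day.
P(min > 22.9) = e^(−0.0304423·22.9) = e^(−0.69713) ≈ 0.498.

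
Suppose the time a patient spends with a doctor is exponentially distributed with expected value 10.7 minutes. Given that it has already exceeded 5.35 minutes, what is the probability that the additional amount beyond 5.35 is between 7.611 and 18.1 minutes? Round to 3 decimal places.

0.307

The rate is λ = 1/10.7 = 0.0934579 per minute.
Memoryless: the residual past 5.35 is again Exp(λ).
P(7.611 < residual < 18.1) = e^(−λ·7.611) − e^(−λ·18.1) = 0.49100 − 0.18423 ≈ 0.307.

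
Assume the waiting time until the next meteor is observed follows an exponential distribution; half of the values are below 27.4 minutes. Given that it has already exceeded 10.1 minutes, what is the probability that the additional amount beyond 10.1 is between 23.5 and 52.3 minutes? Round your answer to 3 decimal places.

0.286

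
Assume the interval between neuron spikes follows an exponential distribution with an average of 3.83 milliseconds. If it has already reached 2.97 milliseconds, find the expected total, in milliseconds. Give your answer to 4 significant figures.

The rate is λ = 1/3.83 = 0.261097 per millisecond.
By memorylessness, E[X | X > 2.97] = 2.97 + 1/λ = 2.97 + 3.83 = 6.8 milliseconds.

6.800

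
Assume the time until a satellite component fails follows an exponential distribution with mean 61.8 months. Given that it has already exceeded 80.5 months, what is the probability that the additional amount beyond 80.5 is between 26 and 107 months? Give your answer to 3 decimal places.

The rate is λ = 1/61.8 = 0.0161812 per month.
Memoryless: the residual past 80.5 is again Exp(λ).
P(26 < residual < 107) = e^(−λ·26) − e^(−λ·107) = 0.65658 − 0.17704 ≈ 0.480.

0.480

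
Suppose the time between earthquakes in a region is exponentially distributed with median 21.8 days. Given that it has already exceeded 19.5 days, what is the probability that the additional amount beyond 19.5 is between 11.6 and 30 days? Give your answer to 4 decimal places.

0.3063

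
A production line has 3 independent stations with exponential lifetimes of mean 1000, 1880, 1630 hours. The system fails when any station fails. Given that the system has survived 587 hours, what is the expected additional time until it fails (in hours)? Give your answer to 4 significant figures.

466.1

First-failure rate Σλ = 1/1000 + 1/1880 + 1/1630 = 0.00214541.
By memorylessness the expected residual is 1/Σλ = 466.111 hours, regardless of the 587 already elapsed.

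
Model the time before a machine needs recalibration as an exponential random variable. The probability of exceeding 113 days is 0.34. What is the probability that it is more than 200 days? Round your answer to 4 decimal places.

e^(−λ·113) = 0.34 ⇒ λ = −ln(0.34)/113 = 0.00954699.
P(X > 200) = e^(−0.00954699·200) = e^(−1.9094) ≈ 0.1482.

0.1482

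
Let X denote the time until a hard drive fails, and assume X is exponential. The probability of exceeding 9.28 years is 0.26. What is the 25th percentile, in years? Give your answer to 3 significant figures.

1.98

e^(−λ·9.28) = 0.26 ⇒ λ = −ln(0.26)/9.28 = 0.145159.
25th percentile: 1 − e^(−λt) = 0.25, t = −ln(0.75)/λ = 1.98184 years.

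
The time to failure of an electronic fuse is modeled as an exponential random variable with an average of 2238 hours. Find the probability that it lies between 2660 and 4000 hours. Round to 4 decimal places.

The rate is λ = 1/2238 = 0.000446828 per hour.
P(2660 < X < 4000) = e^(−λ·2660) − e^(−λ·4000) = 0.30466 − 0.16741 ≈ 0.1372.

0.1372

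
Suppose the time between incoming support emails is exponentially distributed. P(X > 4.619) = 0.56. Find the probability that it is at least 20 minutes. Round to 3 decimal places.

0.081

e^(−λ·4.619) = 0.56 ⇒ λ = −ln(0.56)/4.619 = 0.125529.
P(X > 20) = e^(−0.125529·20) = e^(−2.5106) ≈ 0.081.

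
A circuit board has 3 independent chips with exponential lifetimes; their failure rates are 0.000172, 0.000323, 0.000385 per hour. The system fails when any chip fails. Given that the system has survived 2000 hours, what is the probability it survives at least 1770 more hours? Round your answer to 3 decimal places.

0.211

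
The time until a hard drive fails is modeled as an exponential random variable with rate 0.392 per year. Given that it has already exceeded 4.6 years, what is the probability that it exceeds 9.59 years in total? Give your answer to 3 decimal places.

0.141

The exponential is memoryless, so the remaining time is again Exp(λ): the condition X > 4.6 is irrelevant.
P(X > 4.99) = e^(−1.9561) ≈ 0.141.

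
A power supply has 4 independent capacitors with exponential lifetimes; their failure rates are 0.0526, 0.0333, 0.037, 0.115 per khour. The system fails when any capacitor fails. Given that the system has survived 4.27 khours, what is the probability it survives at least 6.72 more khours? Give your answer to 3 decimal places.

Time to first failure ~ Exp(Σλ) with Σλ = 0.2379.
By memorylessness, P(T > 4.27+6.72 | T > 4.27) = P(T > 6.72) = e^(−0.2379·6.72) ≈ 0.202.

0.202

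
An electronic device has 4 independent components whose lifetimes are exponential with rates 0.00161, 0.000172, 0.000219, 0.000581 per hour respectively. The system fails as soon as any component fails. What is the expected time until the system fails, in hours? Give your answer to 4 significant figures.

387.3

The time to first failure is exponential with rate Σλ = 0.00161 + 0.000172 + 0.000219 + 0.000581 = 0.002582.
E[min] = 1/Σλ = 1/0.002582 = 387.297 hours.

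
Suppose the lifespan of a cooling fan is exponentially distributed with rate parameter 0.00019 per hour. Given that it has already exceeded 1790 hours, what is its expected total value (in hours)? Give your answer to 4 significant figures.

7053

By memorylessness, E[X | X > 1790] = 1790 + 1/λ = 1790 + 5263.16 = 7053.16 hours.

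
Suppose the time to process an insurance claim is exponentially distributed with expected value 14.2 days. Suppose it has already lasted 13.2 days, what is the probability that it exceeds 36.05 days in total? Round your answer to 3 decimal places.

The rate is λ = 1/14.2 = 0.0704225 per day.
The exponential is memoryless, so the remaining time is again Exp(λ): the condition X > 13.2 is irrelevant.
P(X > 22.85) = e^(−1.6092) ≈ 0.200.

0.200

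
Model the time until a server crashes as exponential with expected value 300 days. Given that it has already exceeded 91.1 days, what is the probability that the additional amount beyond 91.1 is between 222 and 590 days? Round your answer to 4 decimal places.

The rate is λ = 1/300 = 0.00333333 per day.
Memoryless: the residual past 91.1 is again Exp(λ).
P(222 < residual < 590) = e^(−λ·222) − e^(−λ·590) = 0.47711 − 0.13992 ≈ 0.3372.

0.3372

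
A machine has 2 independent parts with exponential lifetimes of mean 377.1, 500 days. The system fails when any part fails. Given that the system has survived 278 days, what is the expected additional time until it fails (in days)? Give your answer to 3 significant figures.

215

First-failure rate Σλ = 1/377.1 + 1/500 = 0.00465182.
By memorylessness the expected residual is 1/Σλ = 214.97 days, regardless of the 278 already elapsed.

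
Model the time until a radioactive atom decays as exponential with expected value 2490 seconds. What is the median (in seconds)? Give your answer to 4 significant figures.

1726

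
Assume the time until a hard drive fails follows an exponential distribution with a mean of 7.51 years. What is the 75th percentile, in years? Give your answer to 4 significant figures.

10.41

The rate is λ = 1/7.51 = 0.133156 per year.
Set 1 − e^(−λt) = 0.75, so t = −ln(0.25)/λ = 1.3863/0.133156 ≈ 10.4111 years.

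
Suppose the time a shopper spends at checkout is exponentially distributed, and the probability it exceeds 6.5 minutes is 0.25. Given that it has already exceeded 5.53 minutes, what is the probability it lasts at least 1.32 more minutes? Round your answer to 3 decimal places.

From e^(−λ·6.5) = 0.25, λ = −ln(0.25)/6.5 = 0.213276.
Memoryless: P(X > 5.53+1.32 | X > 5.53) = P(X > 1.32) = e^(−0.213276·1.32) ≈ 0.755.

0.755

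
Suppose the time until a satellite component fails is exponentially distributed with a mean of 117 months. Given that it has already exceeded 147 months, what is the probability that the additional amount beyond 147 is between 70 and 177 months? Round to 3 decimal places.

The rate is λ = 1/117 = 0.00854701 per month.
Memoryless: the residual past 147 is again Exp(λ).
P(70 < residual < 177) = e^(−λ·70) − e^(−λ·177) = 0.54975 − 0.22029 ≈ 0.329.

0.329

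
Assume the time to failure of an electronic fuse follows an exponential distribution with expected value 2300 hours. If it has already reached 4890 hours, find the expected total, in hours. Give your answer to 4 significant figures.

The rate is λ = 1/2300 = 0.000434783 per hour.
By memorylessness, E[X | X > 4890] = 4890 + 1/λ = 4890 + 2300 = 7190 hours.

7190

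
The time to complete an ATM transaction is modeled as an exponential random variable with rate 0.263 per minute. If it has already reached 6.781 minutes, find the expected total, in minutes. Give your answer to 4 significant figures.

10.58

By memorylessness, E[X | X > 6.781] = 6.781 + 1/λ = 6.781 + 3.80228 = 10.5833 minutes.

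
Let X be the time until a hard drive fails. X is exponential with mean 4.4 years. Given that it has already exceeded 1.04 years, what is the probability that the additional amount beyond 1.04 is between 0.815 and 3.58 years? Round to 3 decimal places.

0.388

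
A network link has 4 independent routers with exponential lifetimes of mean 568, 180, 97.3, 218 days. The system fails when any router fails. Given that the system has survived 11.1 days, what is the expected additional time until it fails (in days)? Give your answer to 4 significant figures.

First-failure rate Σλ = 1/568 + 1/180 + 1/97.3 + 1/218 = 0.0221808.
By memorylessness the expected residual is 1/Σλ = 45.0841 days, regardless of the 11.1 already elapsed.

45.08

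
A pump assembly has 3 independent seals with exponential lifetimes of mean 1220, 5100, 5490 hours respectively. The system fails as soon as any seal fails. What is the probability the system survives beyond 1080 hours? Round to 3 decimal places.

0.274

The first failure time is exponential with rate Σλ_i = 1/1220 + 1/5100 + 1/5490 = 0.0011979 per hour.
P(min > 1080) = e^(−0.0011979·1080) = e^(−1.2937) ≈ 0.274.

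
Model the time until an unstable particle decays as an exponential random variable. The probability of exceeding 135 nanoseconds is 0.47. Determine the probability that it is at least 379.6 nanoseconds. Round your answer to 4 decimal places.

0.1197

e^(−λ·135) = 0.47 ⇒ λ = −ln(0.47)/135 = 0.00559276.
P(X > 379.6) = e^(−0.00559276·379.6) = e^(−2.123) ≈ 0.1197.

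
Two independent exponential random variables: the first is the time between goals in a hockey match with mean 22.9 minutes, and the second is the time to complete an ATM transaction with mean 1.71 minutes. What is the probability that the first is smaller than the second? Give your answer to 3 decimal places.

0.069

λ_1 = 1/22.9 = 0.0436681, λ_2 = 1/1.71 = 0.584795.
For independent exponentials, P(the first < the second) = λ_1/(λ_1+λ_2) = 0.0436681/0.628463 ≈ 0.069.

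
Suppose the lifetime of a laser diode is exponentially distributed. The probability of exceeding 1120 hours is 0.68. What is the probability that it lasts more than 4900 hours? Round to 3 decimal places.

e^(−λ·1120) = 0.68 ⇒ λ = −ln(0.68)/1120 = 0.000344342.
P(X > 4900) = e^(−0.000344342·4900) = e^(−1.6873) ≈ 0.185.

0.185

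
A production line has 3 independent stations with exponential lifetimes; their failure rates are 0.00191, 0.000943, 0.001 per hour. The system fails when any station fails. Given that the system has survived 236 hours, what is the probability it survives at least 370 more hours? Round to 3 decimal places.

Time to first failure ~ Exp(Σλ) with Σλ = 0.003853.
By memorylessness, P(T > 236+370 | T > 236) = P(T > 370) = e^(−0.003853·370) ≈ 0.240.

0.240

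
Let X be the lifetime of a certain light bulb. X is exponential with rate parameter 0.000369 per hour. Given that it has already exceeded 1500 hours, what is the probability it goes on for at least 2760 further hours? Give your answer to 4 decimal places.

0.3612

By the memoryless property, P(X > 1500+2760 | X > 1500) = P(X > 2760).
P(X > 2760) = e^(−1.0184) ≈ 0.3612.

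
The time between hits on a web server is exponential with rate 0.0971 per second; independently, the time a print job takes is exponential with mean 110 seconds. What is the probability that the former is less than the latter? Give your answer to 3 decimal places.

λ_1 = 0.0971, λ_2 = 1/110 = 0.00909091.
For independent exponentials, P(the former < the latter) = λ_1/(λ_1+λ_2) = 0.0971/0.106191 ≈ 0.914.

0.914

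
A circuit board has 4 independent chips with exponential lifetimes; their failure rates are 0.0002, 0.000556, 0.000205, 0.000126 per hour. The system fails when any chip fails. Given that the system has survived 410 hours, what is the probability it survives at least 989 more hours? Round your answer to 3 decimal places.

Time to first failure ~ Exp(Σλ) with Σλ = 0.001087.
By memorylessness, P(T > 410+989 | T > 410) = P(T > 989) = e^(−0.001087·989) ≈ 0.341.

0.341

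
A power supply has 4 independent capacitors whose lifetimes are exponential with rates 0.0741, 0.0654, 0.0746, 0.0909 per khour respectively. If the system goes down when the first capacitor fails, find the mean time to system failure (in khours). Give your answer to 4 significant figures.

The time to first failure is exponential with rate Σλ = 0.0741 + 0.0654 + 0.0746 + 0.0909 = 0.305.
E[min] = 1/Σλ = 1/0.305 = 3.27869 khours.

3.279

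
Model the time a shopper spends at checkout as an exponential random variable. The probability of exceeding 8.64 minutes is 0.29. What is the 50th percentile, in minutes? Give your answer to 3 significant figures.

4.84

e^(−λ·8.64) = 0.29 ⇒ λ = −ln(0.29)/8.64 = 0.143272.
50th percentile: 1 − e^(−λt) = 0.5, t = −ln(0.5)/λ = 4.83796 minutes.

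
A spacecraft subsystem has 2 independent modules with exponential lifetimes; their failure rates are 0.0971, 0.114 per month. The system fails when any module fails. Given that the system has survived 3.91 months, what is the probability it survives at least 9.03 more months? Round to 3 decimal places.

0.149

Time to first failure ~ Exp(Σλ) with Σλ = 0.2111.
By memorylessness, P(T > 3.91+9.03 | T > 3.91) = P(T > 9.03) = e^(−0.2111·9.03) ≈ 0.149.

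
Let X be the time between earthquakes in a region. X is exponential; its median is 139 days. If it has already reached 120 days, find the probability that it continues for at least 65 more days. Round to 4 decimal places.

0.7232

For an exponential, median = ln(2)/λ, so λ = ln 2 / 139 = 0.00498667 per day.
By the memoryless property, P(X > 120+65 | X > 120) = P(X > 65).
P(X > 65) = e^(−0.32413) ≈ 0.7232.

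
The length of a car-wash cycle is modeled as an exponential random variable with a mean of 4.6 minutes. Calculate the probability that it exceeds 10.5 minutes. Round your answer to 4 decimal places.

The rate is λ = 1/4.6 = 0.217391 per minute.
P(X > 10.5) = e^(−λ·10.5) = e^(−2.2826) ≈ 0.1020.

0.1020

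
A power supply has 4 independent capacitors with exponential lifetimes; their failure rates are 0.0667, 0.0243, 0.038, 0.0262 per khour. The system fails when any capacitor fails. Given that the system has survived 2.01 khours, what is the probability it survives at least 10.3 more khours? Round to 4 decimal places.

0.2022

Time to first failure ~ Exp(Σλ) with Σλ = 0.1552.
By memorylessness, P(T > 2.01+10.3 | T > 2.01) = P(T > 10.3) = e^(−0.1552·10.3) ≈ 0.2022.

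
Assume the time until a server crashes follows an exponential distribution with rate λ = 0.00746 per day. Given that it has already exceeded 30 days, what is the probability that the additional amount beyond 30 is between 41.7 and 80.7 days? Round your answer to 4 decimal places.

Memoryless: the residual past 30 is again Exp(λ).
P(41.7 < residual < 80.7) = e^(−λ·41.7) − e^(−λ·80.7) = 0.73265 − 0.54770 ≈ 0.1850.

0.1850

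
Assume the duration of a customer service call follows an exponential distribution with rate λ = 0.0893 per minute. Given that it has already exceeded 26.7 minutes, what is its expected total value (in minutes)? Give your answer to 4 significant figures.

37.90

By memorylessness, E[X | X > 26.7] = 26.7 + 1/λ = 26.7 + 11.1982 = 37.8982 minutes.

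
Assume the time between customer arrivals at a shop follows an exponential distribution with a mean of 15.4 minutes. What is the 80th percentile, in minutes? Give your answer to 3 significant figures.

24.8

The rate is λ = 1/15.4 = 0.0649351 per minute.
Set 1 − e^(−λt) = 0.8, so t = −ln(0.2)/λ = 1.6094/0.0649351 ≈ 24.7853 minutes.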